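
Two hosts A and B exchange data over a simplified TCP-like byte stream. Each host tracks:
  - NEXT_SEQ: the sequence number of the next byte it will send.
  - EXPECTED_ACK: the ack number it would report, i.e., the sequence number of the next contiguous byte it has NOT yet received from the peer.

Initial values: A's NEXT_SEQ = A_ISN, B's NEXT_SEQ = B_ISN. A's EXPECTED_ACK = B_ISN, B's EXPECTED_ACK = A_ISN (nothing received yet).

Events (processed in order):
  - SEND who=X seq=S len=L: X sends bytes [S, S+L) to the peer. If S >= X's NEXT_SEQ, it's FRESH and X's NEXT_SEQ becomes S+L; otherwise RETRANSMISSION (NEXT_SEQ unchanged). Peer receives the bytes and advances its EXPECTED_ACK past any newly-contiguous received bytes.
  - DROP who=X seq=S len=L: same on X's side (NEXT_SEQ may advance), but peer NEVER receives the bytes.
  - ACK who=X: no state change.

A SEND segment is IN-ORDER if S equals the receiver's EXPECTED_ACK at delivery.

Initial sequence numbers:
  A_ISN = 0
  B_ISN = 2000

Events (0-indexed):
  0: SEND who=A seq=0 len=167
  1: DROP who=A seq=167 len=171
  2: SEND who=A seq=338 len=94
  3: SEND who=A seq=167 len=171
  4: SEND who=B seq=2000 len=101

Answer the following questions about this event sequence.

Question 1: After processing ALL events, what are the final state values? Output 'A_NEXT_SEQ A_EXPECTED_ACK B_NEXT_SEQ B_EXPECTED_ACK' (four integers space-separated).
After event 0: A_seq=167 A_ack=2000 B_seq=2000 B_ack=167
After event 1: A_seq=338 A_ack=2000 B_seq=2000 B_ack=167
After event 2: A_seq=432 A_ack=2000 B_seq=2000 B_ack=167
After event 3: A_seq=432 A_ack=2000 B_seq=2000 B_ack=432
After event 4: A_seq=432 A_ack=2101 B_seq=2101 B_ack=432

Answer: 432 2101 2101 432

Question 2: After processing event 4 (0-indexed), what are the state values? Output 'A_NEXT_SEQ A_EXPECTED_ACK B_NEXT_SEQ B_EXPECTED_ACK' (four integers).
After event 0: A_seq=167 A_ack=2000 B_seq=2000 B_ack=167
After event 1: A_seq=338 A_ack=2000 B_seq=2000 B_ack=167
After event 2: A_seq=432 A_ack=2000 B_seq=2000 B_ack=167
After event 3: A_seq=432 A_ack=2000 B_seq=2000 B_ack=432
After event 4: A_seq=432 A_ack=2101 B_seq=2101 B_ack=432

432 2101 2101 432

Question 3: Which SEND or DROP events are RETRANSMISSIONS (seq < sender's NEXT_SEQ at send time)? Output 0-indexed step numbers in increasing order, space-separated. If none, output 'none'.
Answer: 3

Derivation:
Step 0: SEND seq=0 -> fresh
Step 1: DROP seq=167 -> fresh
Step 2: SEND seq=338 -> fresh
Step 3: SEND seq=167 -> retransmit
Step 4: SEND seq=2000 -> fresh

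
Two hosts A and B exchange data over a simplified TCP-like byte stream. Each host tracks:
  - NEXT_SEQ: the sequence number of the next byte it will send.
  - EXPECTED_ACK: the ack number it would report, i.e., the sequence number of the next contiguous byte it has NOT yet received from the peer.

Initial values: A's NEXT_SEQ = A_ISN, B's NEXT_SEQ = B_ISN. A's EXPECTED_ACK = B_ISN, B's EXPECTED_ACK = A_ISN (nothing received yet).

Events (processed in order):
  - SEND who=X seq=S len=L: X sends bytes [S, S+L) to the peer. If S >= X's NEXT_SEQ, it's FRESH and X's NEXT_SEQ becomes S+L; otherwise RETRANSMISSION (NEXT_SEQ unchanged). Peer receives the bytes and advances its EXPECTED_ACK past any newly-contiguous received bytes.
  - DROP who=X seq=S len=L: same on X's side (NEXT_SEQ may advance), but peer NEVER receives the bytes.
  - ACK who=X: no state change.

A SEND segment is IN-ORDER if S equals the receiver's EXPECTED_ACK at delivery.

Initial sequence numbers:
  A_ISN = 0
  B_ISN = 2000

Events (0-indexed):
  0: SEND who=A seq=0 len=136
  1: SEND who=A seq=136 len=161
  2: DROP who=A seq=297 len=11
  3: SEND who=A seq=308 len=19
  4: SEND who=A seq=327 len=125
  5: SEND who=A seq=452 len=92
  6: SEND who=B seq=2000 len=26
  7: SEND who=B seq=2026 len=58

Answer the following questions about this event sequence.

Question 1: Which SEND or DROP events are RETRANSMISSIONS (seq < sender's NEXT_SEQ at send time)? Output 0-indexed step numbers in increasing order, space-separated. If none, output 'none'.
Step 0: SEND seq=0 -> fresh
Step 1: SEND seq=136 -> fresh
Step 2: DROP seq=297 -> fresh
Step 3: SEND seq=308 -> fresh
Step 4: SEND seq=327 -> fresh
Step 5: SEND seq=452 -> fresh
Step 6: SEND seq=2000 -> fresh
Step 7: SEND seq=2026 -> fresh

Answer: none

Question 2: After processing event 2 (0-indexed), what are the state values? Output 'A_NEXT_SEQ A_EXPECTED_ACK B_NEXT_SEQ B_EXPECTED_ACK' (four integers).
After event 0: A_seq=136 A_ack=2000 B_seq=2000 B_ack=136
After event 1: A_seq=297 A_ack=2000 B_seq=2000 B_ack=297
After event 2: A_seq=308 A_ack=2000 B_seq=2000 B_ack=297

308 2000 2000 297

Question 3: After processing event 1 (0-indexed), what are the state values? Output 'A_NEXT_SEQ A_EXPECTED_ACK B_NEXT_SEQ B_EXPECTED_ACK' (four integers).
After event 0: A_seq=136 A_ack=2000 B_seq=2000 B_ack=136
After event 1: A_seq=297 A_ack=2000 B_seq=2000 B_ack=297

297 2000 2000 297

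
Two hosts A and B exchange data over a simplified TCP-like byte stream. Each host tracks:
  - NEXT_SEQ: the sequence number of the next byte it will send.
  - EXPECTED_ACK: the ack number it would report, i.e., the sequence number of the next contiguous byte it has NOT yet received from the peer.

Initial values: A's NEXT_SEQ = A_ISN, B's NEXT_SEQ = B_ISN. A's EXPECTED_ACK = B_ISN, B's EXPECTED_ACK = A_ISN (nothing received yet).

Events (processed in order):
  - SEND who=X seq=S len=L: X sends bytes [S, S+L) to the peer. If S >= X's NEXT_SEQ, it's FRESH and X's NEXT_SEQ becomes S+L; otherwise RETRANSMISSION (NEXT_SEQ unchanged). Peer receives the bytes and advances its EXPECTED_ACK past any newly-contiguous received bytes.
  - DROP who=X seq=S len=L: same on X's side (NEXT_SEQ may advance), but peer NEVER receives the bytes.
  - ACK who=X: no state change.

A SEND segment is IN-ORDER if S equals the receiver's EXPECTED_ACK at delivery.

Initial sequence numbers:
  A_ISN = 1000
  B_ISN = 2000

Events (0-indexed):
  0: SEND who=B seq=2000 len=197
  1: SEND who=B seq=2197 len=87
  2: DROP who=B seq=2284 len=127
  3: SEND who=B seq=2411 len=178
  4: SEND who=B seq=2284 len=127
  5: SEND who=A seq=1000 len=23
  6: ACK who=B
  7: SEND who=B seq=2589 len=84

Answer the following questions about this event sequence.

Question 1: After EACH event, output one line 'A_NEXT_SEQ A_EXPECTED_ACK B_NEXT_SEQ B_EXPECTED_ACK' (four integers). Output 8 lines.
1000 2197 2197 1000
1000 2284 2284 1000
1000 2284 2411 1000
1000 2284 2589 1000
1000 2589 2589 1000
1023 2589 2589 1023
1023 2589 2589 1023
1023 2673 2673 1023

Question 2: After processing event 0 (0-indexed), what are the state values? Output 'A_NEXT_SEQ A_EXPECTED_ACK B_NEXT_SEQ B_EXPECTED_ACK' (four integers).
After event 0: A_seq=1000 A_ack=2197 B_seq=2197 B_ack=1000

1000 2197 2197 1000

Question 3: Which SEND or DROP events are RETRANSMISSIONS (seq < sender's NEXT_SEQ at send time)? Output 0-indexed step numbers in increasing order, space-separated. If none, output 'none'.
Answer: 4

Derivation:
Step 0: SEND seq=2000 -> fresh
Step 1: SEND seq=2197 -> fresh
Step 2: DROP seq=2284 -> fresh
Step 3: SEND seq=2411 -> fresh
Step 4: SEND seq=2284 -> retransmit
Step 5: SEND seq=1000 -> fresh
Step 7: SEND seq=2589 -> fresh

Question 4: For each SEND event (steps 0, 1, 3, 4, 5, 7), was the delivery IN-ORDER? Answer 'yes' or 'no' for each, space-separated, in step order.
Answer: yes yes no yes yes yes

Derivation:
Step 0: SEND seq=2000 -> in-order
Step 1: SEND seq=2197 -> in-order
Step 3: SEND seq=2411 -> out-of-order
Step 4: SEND seq=2284 -> in-order
Step 5: SEND seq=1000 -> in-order
Step 7: SEND seq=2589 -> in-order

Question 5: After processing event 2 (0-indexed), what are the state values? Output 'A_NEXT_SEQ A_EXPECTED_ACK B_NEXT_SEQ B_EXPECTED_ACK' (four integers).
After event 0: A_seq=1000 A_ack=2197 B_seq=2197 B_ack=1000
After event 1: A_seq=1000 A_ack=2284 B_seq=2284 B_ack=1000
After event 2: A_seq=1000 A_ack=2284 B_seq=2411 B_ack=1000

1000 2284 2411 1000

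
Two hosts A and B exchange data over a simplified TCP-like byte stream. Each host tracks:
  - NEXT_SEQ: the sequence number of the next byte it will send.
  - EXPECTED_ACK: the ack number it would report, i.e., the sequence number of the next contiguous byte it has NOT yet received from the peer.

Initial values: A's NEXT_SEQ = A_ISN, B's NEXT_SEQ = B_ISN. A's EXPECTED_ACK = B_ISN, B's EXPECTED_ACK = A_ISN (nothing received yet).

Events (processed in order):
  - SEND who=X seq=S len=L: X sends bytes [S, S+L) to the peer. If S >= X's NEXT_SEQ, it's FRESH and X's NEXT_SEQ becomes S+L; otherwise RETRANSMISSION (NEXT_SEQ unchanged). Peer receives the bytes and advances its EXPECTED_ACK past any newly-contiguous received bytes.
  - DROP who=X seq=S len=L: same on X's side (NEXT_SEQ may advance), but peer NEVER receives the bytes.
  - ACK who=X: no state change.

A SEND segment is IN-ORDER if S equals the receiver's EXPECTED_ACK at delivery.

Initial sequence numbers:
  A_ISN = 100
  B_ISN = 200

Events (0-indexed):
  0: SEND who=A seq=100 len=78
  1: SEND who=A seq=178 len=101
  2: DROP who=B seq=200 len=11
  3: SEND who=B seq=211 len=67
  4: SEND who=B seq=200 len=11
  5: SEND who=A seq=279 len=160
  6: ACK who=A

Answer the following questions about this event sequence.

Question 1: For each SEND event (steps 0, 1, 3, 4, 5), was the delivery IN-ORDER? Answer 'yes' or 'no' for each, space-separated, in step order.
Step 0: SEND seq=100 -> in-order
Step 1: SEND seq=178 -> in-order
Step 3: SEND seq=211 -> out-of-order
Step 4: SEND seq=200 -> in-order
Step 5: SEND seq=279 -> in-order

Answer: yes yes no yes yes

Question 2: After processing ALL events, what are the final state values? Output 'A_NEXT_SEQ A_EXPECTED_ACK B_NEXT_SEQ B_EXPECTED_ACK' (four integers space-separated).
After event 0: A_seq=178 A_ack=200 B_seq=200 B_ack=178
After event 1: A_seq=279 A_ack=200 B_seq=200 B_ack=279
After event 2: A_seq=279 A_ack=200 B_seq=211 B_ack=279
After event 3: A_seq=279 A_ack=200 B_seq=278 B_ack=279
After event 4: A_seq=279 A_ack=278 B_seq=278 B_ack=279
After event 5: A_seq=439 A_ack=278 B_seq=278 B_ack=439
After event 6: A_seq=439 A_ack=278 B_seq=278 B_ack=439

Answer: 439 278 278 439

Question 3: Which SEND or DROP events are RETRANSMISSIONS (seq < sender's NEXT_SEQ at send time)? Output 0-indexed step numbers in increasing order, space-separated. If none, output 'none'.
Step 0: SEND seq=100 -> fresh
Step 1: SEND seq=178 -> fresh
Step 2: DROP seq=200 -> fresh
Step 3: SEND seq=211 -> fresh
Step 4: SEND seq=200 -> retransmit
Step 5: SEND seq=279 -> fresh

Answer: 4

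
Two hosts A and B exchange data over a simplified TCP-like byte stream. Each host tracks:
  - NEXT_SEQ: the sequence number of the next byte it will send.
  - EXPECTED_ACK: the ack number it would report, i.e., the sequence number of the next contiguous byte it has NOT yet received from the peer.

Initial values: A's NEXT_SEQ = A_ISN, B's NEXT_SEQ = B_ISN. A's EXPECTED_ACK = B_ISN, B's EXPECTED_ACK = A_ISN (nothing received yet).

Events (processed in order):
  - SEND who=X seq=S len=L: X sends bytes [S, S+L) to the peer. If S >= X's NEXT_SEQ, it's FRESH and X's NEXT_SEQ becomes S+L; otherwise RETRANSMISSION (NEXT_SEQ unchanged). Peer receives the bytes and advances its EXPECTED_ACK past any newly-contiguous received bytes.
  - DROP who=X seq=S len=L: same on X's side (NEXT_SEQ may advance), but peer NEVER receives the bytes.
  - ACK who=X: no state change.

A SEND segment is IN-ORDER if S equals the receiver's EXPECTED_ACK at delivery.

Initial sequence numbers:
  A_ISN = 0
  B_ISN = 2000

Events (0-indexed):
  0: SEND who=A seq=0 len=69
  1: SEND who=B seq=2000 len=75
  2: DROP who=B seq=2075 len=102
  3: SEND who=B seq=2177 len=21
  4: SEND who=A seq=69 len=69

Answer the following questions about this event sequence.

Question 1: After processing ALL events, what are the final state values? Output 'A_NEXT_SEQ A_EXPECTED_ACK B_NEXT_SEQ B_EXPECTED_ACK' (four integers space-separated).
After event 0: A_seq=69 A_ack=2000 B_seq=2000 B_ack=69
After event 1: A_seq=69 A_ack=2075 B_seq=2075 B_ack=69
After event 2: A_seq=69 A_ack=2075 B_seq=2177 B_ack=69
After event 3: A_seq=69 A_ack=2075 B_seq=2198 B_ack=69
After event 4: A_seq=138 A_ack=2075 B_seq=2198 B_ack=138

Answer: 138 2075 2198 138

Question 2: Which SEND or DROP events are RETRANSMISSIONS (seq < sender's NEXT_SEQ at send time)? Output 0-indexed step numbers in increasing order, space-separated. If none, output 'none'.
Answer: none

Derivation:
Step 0: SEND seq=0 -> fresh
Step 1: SEND seq=2000 -> fresh
Step 2: DROP seq=2075 -> fresh
Step 3: SEND seq=2177 -> fresh
Step 4: SEND seq=69 -> fresh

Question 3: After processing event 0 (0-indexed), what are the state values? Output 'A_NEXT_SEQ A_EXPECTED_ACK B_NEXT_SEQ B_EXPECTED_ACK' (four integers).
After event 0: A_seq=69 A_ack=2000 B_seq=2000 B_ack=69

69 2000 2000 69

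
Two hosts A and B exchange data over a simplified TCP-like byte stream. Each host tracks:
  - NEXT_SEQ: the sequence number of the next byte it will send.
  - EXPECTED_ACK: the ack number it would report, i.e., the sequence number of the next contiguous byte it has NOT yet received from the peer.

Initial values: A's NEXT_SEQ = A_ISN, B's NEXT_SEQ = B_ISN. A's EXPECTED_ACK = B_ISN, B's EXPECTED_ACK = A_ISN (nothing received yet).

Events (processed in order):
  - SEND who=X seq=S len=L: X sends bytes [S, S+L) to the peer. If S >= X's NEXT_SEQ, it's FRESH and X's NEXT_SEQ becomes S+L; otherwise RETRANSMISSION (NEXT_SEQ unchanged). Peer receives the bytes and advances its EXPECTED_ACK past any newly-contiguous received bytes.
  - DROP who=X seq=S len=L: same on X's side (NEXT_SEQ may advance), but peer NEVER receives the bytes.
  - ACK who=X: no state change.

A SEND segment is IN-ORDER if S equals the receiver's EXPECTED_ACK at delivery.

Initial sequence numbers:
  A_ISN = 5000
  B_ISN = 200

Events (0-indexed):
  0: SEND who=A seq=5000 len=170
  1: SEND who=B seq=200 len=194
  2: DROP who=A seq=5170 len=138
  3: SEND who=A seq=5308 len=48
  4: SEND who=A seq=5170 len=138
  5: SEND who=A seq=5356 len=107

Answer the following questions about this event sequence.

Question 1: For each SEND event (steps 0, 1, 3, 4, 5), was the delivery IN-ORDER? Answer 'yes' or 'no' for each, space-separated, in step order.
Answer: yes yes no yes yes

Derivation:
Step 0: SEND seq=5000 -> in-order
Step 1: SEND seq=200 -> in-order
Step 3: SEND seq=5308 -> out-of-order
Step 4: SEND seq=5170 -> in-order
Step 5: SEND seq=5356 -> in-order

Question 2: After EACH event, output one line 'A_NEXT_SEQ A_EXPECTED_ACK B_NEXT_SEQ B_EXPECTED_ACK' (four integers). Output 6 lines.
5170 200 200 5170
5170 394 394 5170
5308 394 394 5170
5356 394 394 5170
5356 394 394 5356
5463 394 394 5463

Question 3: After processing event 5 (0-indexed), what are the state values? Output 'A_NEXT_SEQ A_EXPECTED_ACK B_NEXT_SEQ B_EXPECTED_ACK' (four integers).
After event 0: A_seq=5170 A_ack=200 B_seq=200 B_ack=5170
After event 1: A_seq=5170 A_ack=394 B_seq=394 B_ack=5170
After event 2: A_seq=5308 A_ack=394 B_seq=394 B_ack=5170
After event 3: A_seq=5356 A_ack=394 B_seq=394 B_ack=5170
After event 4: A_seq=5356 A_ack=394 B_seq=394 B_ack=5356
After event 5: A_seq=5463 A_ack=394 B_seq=394 B_ack=5463

5463 394 394 5463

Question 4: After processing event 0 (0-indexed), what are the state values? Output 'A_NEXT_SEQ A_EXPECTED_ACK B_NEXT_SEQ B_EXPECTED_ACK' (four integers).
After event 0: A_seq=5170 A_ack=200 B_seq=200 B_ack=5170

5170 200 200 5170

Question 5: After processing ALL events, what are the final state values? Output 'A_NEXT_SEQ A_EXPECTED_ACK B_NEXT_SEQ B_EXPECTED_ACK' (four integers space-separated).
After event 0: A_seq=5170 A_ack=200 B_seq=200 B_ack=5170
After event 1: A_seq=5170 A_ack=394 B_seq=394 B_ack=5170
After event 2: A_seq=5308 A_ack=394 B_seq=394 B_ack=5170
After event 3: A_seq=5356 A_ack=394 B_seq=394 B_ack=5170
After event 4: A_seq=5356 A_ack=394 B_seq=394 B_ack=5356
After event 5: A_seq=5463 A_ack=394 B_seq=394 B_ack=5463

Answer: 5463 394 394 5463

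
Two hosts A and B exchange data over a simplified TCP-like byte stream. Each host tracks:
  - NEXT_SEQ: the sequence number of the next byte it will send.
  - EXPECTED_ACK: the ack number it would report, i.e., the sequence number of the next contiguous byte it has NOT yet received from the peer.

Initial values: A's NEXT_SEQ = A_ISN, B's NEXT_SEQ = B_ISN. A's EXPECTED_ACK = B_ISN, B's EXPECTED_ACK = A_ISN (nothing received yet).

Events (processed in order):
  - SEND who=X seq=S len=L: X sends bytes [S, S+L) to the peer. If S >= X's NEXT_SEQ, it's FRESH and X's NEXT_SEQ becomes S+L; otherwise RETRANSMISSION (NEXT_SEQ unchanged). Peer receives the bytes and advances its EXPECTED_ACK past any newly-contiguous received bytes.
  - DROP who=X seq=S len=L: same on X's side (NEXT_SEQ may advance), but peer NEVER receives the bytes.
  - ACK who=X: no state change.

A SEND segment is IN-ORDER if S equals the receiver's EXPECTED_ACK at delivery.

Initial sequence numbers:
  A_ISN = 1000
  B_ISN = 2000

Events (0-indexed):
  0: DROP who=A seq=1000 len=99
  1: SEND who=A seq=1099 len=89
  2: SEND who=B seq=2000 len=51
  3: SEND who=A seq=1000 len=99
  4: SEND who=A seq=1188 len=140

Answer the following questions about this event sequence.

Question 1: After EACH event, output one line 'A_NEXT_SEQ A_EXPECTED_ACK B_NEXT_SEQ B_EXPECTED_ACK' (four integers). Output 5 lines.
1099 2000 2000 1000
1188 2000 2000 1000
1188 2051 2051 1000
1188 2051 2051 1188
1328 2051 2051 1328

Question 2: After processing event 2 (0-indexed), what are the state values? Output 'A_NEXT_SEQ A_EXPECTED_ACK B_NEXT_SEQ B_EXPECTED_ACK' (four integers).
After event 0: A_seq=1099 A_ack=2000 B_seq=2000 B_ack=1000
After event 1: A_seq=1188 A_ack=2000 B_seq=2000 B_ack=1000
After event 2: A_seq=1188 A_ack=2051 B_seq=2051 B_ack=1000

1188 2051 2051 1000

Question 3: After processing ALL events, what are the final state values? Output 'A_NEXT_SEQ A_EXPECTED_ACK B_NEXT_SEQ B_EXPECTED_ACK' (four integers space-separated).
After event 0: A_seq=1099 A_ack=2000 B_seq=2000 B_ack=1000
After event 1: A_seq=1188 A_ack=2000 B_seq=2000 B_ack=1000
After event 2: A_seq=1188 A_ack=2051 B_seq=2051 B_ack=1000
After event 3: A_seq=1188 A_ack=2051 B_seq=2051 B_ack=1188
After event 4: A_seq=1328 A_ack=2051 B_seq=2051 B_ack=1328

Answer: 1328 2051 2051 1328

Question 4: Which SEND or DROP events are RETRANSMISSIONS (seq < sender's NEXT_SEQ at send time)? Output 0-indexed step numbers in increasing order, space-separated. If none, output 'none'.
Step 0: DROP seq=1000 -> fresh
Step 1: SEND seq=1099 -> fresh
Step 2: SEND seq=2000 -> fresh
Step 3: SEND seq=1000 -> retransmit
Step 4: SEND seq=1188 -> fresh

Answer: 3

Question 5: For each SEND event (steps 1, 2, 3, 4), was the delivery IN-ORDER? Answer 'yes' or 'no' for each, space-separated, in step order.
Answer: no yes yes yes

Derivation:
Step 1: SEND seq=1099 -> out-of-order
Step 2: SEND seq=2000 -> in-order
Step 3: SEND seq=1000 -> in-order
Step 4: SEND seq=1188 -> in-order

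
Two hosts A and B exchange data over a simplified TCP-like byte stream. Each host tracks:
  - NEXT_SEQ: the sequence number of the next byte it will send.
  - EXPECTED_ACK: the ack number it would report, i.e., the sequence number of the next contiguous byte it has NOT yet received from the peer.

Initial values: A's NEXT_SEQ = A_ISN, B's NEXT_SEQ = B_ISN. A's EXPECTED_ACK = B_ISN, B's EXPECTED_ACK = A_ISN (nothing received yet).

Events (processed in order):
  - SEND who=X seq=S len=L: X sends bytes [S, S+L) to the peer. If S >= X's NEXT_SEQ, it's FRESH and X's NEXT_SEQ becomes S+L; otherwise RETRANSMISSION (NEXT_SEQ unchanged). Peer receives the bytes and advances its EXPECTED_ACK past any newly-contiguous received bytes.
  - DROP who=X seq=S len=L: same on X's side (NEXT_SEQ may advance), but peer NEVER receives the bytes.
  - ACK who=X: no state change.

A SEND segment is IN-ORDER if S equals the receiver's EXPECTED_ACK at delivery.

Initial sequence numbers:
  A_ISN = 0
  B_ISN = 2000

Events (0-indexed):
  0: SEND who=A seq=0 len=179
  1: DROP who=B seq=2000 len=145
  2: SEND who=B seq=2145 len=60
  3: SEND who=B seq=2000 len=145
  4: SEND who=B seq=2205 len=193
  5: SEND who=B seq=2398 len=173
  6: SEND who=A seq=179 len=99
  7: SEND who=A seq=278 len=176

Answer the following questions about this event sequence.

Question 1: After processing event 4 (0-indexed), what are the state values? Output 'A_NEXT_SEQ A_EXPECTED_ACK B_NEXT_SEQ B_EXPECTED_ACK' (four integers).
After event 0: A_seq=179 A_ack=2000 B_seq=2000 B_ack=179
After event 1: A_seq=179 A_ack=2000 B_seq=2145 B_ack=179
After event 2: A_seq=179 A_ack=2000 B_seq=2205 B_ack=179
After event 3: A_seq=179 A_ack=2205 B_seq=2205 B_ack=179
After event 4: A_seq=179 A_ack=2398 B_seq=2398 B_ack=179

179 2398 2398 179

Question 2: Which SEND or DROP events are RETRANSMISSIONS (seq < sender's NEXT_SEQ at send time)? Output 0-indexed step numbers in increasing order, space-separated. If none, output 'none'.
Step 0: SEND seq=0 -> fresh
Step 1: DROP seq=2000 -> fresh
Step 2: SEND seq=2145 -> fresh
Step 3: SEND seq=2000 -> retransmit
Step 4: SEND seq=2205 -> fresh
Step 5: SEND seq=2398 -> fresh
Step 6: SEND seq=179 -> fresh
Step 7: SEND seq=278 -> fresh

Answer: 3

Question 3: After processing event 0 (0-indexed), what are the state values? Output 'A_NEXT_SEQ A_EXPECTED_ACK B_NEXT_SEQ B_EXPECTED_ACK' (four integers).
After event 0: A_seq=179 A_ack=2000 B_seq=2000 B_ack=179

179 2000 2000 179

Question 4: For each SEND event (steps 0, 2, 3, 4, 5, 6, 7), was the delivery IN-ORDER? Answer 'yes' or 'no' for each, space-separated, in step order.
Step 0: SEND seq=0 -> in-order
Step 2: SEND seq=2145 -> out-of-order
Step 3: SEND seq=2000 -> in-order
Step 4: SEND seq=2205 -> in-order
Step 5: SEND seq=2398 -> in-order
Step 6: SEND seq=179 -> in-order
Step 7: SEND seq=278 -> in-order

Answer: yes no yes yes yes yes yes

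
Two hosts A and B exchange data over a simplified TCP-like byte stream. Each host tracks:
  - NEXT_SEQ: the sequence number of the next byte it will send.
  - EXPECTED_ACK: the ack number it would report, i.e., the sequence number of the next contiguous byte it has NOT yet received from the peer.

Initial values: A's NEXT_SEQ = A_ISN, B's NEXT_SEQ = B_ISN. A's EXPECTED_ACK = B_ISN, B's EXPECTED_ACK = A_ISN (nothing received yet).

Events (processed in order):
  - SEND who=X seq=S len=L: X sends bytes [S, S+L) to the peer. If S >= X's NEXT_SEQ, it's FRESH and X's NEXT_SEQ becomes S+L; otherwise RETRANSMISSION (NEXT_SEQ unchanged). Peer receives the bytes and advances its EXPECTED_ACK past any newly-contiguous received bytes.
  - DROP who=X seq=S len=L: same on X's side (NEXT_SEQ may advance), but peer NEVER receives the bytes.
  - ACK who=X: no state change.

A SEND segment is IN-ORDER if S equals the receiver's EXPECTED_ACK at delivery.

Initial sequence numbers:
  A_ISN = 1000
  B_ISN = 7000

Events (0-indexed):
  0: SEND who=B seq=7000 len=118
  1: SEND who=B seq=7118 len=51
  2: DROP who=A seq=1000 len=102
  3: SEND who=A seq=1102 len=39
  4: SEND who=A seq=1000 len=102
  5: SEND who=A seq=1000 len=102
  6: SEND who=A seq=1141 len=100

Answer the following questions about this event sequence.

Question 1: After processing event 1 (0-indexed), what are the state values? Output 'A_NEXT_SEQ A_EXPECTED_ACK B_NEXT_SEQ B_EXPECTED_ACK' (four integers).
After event 0: A_seq=1000 A_ack=7118 B_seq=7118 B_ack=1000
After event 1: A_seq=1000 A_ack=7169 B_seq=7169 B_ack=1000

1000 7169 7169 1000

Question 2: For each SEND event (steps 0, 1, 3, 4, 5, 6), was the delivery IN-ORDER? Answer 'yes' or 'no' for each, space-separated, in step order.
Answer: yes yes no yes no yes

Derivation:
Step 0: SEND seq=7000 -> in-order
Step 1: SEND seq=7118 -> in-order
Step 3: SEND seq=1102 -> out-of-order
Step 4: SEND seq=1000 -> in-order
Step 5: SEND seq=1000 -> out-of-order
Step 6: SEND seq=1141 -> in-order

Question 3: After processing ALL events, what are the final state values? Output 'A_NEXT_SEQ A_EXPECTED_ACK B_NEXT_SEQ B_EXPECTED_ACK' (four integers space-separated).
After event 0: A_seq=1000 A_ack=7118 B_seq=7118 B_ack=1000
After event 1: A_seq=1000 A_ack=7169 B_seq=7169 B_ack=1000
After event 2: A_seq=1102 A_ack=7169 B_seq=7169 B_ack=1000
After event 3: A_seq=1141 A_ack=7169 B_seq=7169 B_ack=1000
After event 4: A_seq=1141 A_ack=7169 B_seq=7169 B_ack=1141
After event 5: A_seq=1141 A_ack=7169 B_seq=7169 B_ack=1141
After event 6: A_seq=1241 A_ack=7169 B_seq=7169 B_ack=1241

Answer: 1241 7169 7169 1241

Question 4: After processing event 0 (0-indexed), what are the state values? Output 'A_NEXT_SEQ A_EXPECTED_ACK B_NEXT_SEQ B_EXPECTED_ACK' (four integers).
After event 0: A_seq=1000 A_ack=7118 B_seq=7118 B_ack=1000

1000 7118 7118 1000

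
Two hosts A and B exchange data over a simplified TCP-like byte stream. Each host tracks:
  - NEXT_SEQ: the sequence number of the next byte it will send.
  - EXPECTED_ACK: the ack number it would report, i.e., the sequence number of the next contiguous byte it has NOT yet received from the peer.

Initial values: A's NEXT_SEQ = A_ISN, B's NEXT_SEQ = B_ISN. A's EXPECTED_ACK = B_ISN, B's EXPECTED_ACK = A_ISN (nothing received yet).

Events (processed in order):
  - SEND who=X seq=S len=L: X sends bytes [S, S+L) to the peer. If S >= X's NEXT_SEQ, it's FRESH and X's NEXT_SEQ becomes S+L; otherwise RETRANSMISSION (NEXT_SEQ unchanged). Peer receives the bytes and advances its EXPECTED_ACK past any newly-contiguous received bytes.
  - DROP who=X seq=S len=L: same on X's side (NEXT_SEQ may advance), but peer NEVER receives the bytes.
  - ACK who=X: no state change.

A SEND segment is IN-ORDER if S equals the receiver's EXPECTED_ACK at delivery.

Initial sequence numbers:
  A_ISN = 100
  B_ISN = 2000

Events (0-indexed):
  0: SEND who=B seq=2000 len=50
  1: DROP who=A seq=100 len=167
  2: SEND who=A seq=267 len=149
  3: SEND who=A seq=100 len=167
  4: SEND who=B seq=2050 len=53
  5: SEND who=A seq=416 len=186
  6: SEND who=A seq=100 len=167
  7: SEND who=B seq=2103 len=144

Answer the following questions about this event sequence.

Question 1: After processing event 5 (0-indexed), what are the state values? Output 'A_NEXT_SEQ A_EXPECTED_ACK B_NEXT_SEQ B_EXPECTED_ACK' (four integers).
After event 0: A_seq=100 A_ack=2050 B_seq=2050 B_ack=100
After event 1: A_seq=267 A_ack=2050 B_seq=2050 B_ack=100
After event 2: A_seq=416 A_ack=2050 B_seq=2050 B_ack=100
After event 3: A_seq=416 A_ack=2050 B_seq=2050 B_ack=416
After event 4: A_seq=416 A_ack=2103 B_seq=2103 B_ack=416
After event 5: A_seq=602 A_ack=2103 B_seq=2103 B_ack=602

602 2103 2103 602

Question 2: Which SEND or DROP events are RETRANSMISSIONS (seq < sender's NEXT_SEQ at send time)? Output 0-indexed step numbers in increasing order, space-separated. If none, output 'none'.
Step 0: SEND seq=2000 -> fresh
Step 1: DROP seq=100 -> fresh
Step 2: SEND seq=267 -> fresh
Step 3: SEND seq=100 -> retransmit
Step 4: SEND seq=2050 -> fresh
Step 5: SEND seq=416 -> fresh
Step 6: SEND seq=100 -> retransmit
Step 7: SEND seq=2103 -> fresh

Answer: 3 6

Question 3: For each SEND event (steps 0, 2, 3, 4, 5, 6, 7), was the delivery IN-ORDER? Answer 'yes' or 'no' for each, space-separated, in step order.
Step 0: SEND seq=2000 -> in-order
Step 2: SEND seq=267 -> out-of-order
Step 3: SEND seq=100 -> in-order
Step 4: SEND seq=2050 -> in-order
Step 5: SEND seq=416 -> in-order
Step 6: SEND seq=100 -> out-of-order
Step 7: SEND seq=2103 -> in-order

Answer: yes no yes yes yes no yes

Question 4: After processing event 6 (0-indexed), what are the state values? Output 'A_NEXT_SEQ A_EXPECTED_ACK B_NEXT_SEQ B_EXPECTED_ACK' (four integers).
After event 0: A_seq=100 A_ack=2050 B_seq=2050 B_ack=100
After event 1: A_seq=267 A_ack=2050 B_seq=2050 B_ack=100
After event 2: A_seq=416 A_ack=2050 B_seq=2050 B_ack=100
After event 3: A_seq=416 A_ack=2050 B_seq=2050 B_ack=416
After event 4: A_seq=416 A_ack=2103 B_seq=2103 B_ack=416
After event 5: A_seq=602 A_ack=2103 B_seq=2103 B_ack=602
After event 6: A_seq=602 A_ack=2103 B_seq=2103 B_ack=602

602 2103 2103 602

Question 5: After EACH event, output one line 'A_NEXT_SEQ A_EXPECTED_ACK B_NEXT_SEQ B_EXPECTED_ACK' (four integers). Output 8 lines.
100 2050 2050 100
267 2050 2050 100
416 2050 2050 100
416 2050 2050 416
416 2103 2103 416
602 2103 2103 602
602 2103 2103 602
602 2247 2247 602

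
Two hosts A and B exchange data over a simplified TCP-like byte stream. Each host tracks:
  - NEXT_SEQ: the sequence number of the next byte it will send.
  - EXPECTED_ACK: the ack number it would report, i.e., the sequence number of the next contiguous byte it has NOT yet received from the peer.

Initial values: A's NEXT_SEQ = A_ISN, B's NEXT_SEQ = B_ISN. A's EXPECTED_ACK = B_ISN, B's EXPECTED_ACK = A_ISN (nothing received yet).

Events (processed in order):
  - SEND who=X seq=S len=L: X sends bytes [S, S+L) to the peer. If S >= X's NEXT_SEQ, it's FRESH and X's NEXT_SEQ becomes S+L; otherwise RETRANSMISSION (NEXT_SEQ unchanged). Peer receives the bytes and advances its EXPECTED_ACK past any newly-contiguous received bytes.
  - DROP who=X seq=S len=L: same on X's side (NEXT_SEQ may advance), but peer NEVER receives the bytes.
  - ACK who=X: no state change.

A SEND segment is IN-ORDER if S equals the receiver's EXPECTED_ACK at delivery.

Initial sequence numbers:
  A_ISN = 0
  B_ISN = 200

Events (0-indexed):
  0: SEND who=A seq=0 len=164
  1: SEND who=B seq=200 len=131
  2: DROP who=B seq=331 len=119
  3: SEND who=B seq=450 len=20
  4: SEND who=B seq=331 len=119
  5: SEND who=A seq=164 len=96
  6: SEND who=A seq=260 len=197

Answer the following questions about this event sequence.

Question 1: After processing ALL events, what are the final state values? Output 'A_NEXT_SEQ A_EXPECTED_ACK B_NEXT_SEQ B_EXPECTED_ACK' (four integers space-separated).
After event 0: A_seq=164 A_ack=200 B_seq=200 B_ack=164
After event 1: A_seq=164 A_ack=331 B_seq=331 B_ack=164
After event 2: A_seq=164 A_ack=331 B_seq=450 B_ack=164
After event 3: A_seq=164 A_ack=331 B_seq=470 B_ack=164
After event 4: A_seq=164 A_ack=470 B_seq=470 B_ack=164
After event 5: A_seq=260 A_ack=470 B_seq=470 B_ack=260
After event 6: A_seq=457 A_ack=470 B_seq=470 B_ack=457

Answer: 457 470 470 457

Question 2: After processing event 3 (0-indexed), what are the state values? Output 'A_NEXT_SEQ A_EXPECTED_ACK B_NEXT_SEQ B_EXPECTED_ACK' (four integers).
After event 0: A_seq=164 A_ack=200 B_seq=200 B_ack=164
After event 1: A_seq=164 A_ack=331 B_seq=331 B_ack=164
After event 2: A_seq=164 A_ack=331 B_seq=450 B_ack=164
After event 3: A_seq=164 A_ack=331 B_seq=470 B_ack=164

164 331 470 164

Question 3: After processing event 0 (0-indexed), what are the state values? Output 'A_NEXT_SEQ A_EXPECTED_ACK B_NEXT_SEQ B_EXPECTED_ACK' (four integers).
After event 0: A_seq=164 A_ack=200 B_seq=200 B_ack=164

164 200 200 164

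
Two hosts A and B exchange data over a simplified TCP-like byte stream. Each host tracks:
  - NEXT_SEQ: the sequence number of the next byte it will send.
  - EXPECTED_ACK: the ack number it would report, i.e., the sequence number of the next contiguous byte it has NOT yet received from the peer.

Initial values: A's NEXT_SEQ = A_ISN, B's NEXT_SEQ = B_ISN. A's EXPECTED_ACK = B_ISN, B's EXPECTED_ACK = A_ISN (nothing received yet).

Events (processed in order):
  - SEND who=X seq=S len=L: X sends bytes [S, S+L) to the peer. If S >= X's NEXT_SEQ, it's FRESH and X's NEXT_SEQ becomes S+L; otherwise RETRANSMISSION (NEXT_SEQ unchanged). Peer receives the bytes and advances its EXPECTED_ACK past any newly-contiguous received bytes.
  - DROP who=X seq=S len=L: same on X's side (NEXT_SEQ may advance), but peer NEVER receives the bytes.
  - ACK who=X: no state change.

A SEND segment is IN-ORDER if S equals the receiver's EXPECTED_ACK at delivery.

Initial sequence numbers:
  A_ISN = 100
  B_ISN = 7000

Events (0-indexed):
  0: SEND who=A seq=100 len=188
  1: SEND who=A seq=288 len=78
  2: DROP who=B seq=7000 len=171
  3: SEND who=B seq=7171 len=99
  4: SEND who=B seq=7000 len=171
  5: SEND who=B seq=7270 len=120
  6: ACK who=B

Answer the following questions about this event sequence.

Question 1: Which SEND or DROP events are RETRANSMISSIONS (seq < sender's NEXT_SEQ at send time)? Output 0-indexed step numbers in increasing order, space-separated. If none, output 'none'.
Step 0: SEND seq=100 -> fresh
Step 1: SEND seq=288 -> fresh
Step 2: DROP seq=7000 -> fresh
Step 3: SEND seq=7171 -> fresh
Step 4: SEND seq=7000 -> retransmit
Step 5: SEND seq=7270 -> fresh

Answer: 4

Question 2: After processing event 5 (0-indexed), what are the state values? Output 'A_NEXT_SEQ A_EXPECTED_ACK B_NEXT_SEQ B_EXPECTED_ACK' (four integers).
After event 0: A_seq=288 A_ack=7000 B_seq=7000 B_ack=288
After event 1: A_seq=366 A_ack=7000 B_seq=7000 B_ack=366
After event 2: A_seq=366 A_ack=7000 B_seq=7171 B_ack=366
After event 3: A_seq=366 A_ack=7000 B_seq=7270 B_ack=366
After event 4: A_seq=366 A_ack=7270 B_seq=7270 B_ack=366
After event 5: A_seq=366 A_ack=7390 B_seq=7390 B_ack=366

366 7390 7390 366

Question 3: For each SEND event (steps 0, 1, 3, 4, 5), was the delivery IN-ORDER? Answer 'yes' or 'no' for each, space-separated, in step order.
Answer: yes yes no yes yes

Derivation:
Step 0: SEND seq=100 -> in-order
Step 1: SEND seq=288 -> in-order
Step 3: SEND seq=7171 -> out-of-order
Step 4: SEND seq=7000 -> in-order
Step 5: SEND seq=7270 -> in-order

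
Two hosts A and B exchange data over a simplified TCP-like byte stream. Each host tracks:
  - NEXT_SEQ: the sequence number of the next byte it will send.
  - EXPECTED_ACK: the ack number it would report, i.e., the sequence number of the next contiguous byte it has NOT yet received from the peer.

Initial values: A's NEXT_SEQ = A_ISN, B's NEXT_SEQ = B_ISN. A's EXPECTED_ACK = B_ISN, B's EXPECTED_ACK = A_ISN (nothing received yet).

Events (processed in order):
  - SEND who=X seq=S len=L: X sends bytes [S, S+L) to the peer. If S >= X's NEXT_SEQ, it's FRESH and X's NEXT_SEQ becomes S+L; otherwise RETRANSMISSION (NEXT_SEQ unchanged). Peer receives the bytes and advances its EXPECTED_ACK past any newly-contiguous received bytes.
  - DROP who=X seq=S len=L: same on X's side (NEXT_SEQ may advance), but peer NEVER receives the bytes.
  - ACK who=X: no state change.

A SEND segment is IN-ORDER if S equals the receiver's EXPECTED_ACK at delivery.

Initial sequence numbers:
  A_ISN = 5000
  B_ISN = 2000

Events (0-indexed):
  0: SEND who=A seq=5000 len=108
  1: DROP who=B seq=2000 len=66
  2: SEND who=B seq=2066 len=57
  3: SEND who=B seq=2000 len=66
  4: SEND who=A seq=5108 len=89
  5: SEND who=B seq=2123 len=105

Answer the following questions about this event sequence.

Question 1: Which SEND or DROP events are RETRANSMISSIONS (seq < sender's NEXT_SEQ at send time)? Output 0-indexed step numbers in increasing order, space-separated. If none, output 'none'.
Answer: 3

Derivation:
Step 0: SEND seq=5000 -> fresh
Step 1: DROP seq=2000 -> fresh
Step 2: SEND seq=2066 -> fresh
Step 3: SEND seq=2000 -> retransmit
Step 4: SEND seq=5108 -> fresh
Step 5: SEND seq=2123 -> fresh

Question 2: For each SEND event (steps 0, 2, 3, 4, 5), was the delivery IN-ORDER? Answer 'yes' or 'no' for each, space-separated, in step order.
Step 0: SEND seq=5000 -> in-order
Step 2: SEND seq=2066 -> out-of-order
Step 3: SEND seq=2000 -> in-order
Step 4: SEND seq=5108 -> in-order
Step 5: SEND seq=2123 -> in-order

Answer: yes no yes yes yes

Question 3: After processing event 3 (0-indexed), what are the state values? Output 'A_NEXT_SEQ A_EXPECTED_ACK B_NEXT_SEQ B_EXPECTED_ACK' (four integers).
After event 0: A_seq=5108 A_ack=2000 B_seq=2000 B_ack=5108
After event 1: A_seq=5108 A_ack=2000 B_seq=2066 B_ack=5108
After event 2: A_seq=5108 A_ack=2000 B_seq=2123 B_ack=5108
After event 3: A_seq=5108 A_ack=2123 B_seq=2123 B_ack=5108

5108 2123 2123 5108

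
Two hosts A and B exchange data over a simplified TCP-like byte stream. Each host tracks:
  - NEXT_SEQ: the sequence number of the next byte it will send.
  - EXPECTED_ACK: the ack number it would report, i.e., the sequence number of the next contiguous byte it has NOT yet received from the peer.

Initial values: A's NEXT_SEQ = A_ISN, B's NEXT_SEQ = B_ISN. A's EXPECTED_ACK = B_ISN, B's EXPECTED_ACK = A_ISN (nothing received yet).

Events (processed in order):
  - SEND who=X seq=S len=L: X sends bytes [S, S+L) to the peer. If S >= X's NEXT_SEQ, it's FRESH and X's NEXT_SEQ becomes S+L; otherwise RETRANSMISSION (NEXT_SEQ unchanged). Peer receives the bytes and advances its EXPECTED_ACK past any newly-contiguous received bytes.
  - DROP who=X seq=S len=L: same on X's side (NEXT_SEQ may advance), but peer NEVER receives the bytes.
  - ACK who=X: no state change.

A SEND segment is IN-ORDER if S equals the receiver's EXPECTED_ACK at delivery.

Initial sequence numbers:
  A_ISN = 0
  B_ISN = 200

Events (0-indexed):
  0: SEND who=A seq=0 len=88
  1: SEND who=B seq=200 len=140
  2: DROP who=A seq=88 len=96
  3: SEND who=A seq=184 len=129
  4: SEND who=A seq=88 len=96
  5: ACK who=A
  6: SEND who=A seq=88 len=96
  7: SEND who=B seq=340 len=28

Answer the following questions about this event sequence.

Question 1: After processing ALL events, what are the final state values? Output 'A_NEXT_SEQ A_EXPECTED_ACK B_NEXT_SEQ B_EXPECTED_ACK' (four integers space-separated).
Answer: 313 368 368 313

Derivation:
After event 0: A_seq=88 A_ack=200 B_seq=200 B_ack=88
After event 1: A_seq=88 A_ack=340 B_seq=340 B_ack=88
After event 2: A_seq=184 A_ack=340 B_seq=340 B_ack=88
After event 3: A_seq=313 A_ack=340 B_seq=340 B_ack=88
After event 4: A_seq=313 A_ack=340 B_seq=340 B_ack=313
After event 5: A_seq=313 A_ack=340 B_seq=340 B_ack=313
After event 6: A_seq=313 A_ack=340 B_seq=340 B_ack=313
After event 7: A_seq=313 A_ack=368 B_seq=368 B_ack=313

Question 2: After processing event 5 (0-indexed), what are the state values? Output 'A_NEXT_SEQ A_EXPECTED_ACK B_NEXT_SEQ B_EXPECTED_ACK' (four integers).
After event 0: A_seq=88 A_ack=200 B_seq=200 B_ack=88
After event 1: A_seq=88 A_ack=340 B_seq=340 B_ack=88
After event 2: A_seq=184 A_ack=340 B_seq=340 B_ack=88
After event 3: A_seq=313 A_ack=340 B_seq=340 B_ack=88
After event 4: A_seq=313 A_ack=340 B_seq=340 B_ack=313
After event 5: A_seq=313 A_ack=340 B_seq=340 B_ack=313

313 340 340 313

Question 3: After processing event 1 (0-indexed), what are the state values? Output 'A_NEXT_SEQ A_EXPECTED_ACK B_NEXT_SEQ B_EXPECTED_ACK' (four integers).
After event 0: A_seq=88 A_ack=200 B_seq=200 B_ack=88
After event 1: A_seq=88 A_ack=340 B_seq=340 B_ack=88

88 340 340 88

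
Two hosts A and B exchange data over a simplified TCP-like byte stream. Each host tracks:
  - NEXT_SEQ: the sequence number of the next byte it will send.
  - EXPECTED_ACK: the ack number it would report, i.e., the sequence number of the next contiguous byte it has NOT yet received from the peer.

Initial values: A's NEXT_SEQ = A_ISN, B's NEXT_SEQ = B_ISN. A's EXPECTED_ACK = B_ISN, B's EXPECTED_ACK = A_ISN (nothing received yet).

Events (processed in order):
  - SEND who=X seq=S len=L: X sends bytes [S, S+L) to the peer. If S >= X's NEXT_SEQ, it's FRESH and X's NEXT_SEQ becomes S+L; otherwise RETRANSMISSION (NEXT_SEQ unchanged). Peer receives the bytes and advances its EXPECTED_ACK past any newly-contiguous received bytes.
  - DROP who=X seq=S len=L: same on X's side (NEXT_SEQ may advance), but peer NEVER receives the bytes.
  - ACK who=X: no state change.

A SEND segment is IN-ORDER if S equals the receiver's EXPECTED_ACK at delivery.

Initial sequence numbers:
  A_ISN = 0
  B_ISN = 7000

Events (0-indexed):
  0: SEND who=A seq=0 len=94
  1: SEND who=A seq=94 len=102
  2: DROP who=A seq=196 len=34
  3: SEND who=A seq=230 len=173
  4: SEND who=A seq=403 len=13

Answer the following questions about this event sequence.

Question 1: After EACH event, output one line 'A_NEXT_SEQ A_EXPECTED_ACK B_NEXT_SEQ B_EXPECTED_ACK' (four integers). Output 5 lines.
94 7000 7000 94
196 7000 7000 196
230 7000 7000 196
403 7000 7000 196
416 7000 7000 196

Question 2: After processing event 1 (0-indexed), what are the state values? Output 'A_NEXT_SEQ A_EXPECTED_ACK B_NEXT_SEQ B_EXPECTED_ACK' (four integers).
After event 0: A_seq=94 A_ack=7000 B_seq=7000 B_ack=94
After event 1: A_seq=196 A_ack=7000 B_seq=7000 B_ack=196

196 7000 7000 196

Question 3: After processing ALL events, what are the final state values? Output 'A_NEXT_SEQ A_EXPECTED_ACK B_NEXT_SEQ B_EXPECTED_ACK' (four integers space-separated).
Answer: 416 7000 7000 196

Derivation:
After event 0: A_seq=94 A_ack=7000 B_seq=7000 B_ack=94
After event 1: A_seq=196 A_ack=7000 B_seq=7000 B_ack=196
After event 2: A_seq=230 A_ack=7000 B_seq=7000 B_ack=196
After event 3: A_seq=403 A_ack=7000 B_seq=7000 B_ack=196
After event 4: A_seq=416 A_ack=7000 B_seq=7000 B_ack=196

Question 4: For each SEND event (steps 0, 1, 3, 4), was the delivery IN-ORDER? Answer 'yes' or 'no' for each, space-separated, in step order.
Step 0: SEND seq=0 -> in-order
Step 1: SEND seq=94 -> in-order
Step 3: SEND seq=230 -> out-of-order
Step 4: SEND seq=403 -> out-of-order

Answer: yes yes no no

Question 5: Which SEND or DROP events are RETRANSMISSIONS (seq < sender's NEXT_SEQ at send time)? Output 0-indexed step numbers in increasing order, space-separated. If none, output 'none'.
Answer: none

Derivation:
Step 0: SEND seq=0 -> fresh
Step 1: SEND seq=94 -> fresh
Step 2: DROP seq=196 -> fresh
Step 3: SEND seq=230 -> fresh
Step 4: SEND seq=403 -> fresh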